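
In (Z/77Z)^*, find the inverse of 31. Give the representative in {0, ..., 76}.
31^(−1) ≡ 5 (mod 77)

Apply the extended Euclidean algorithm to (77, 31), tracking rows (r, s, t) with s·77 + t·31 = r. Each division r_prev = q·r_cur + r_new produces the new row as (previous row) − q·(current row):
  row A: (77, 1, 0)   [1·77 + 0·31 = 77]
  row B: (31, 0, 1)   [0·77 + 1·31 = 31]
  77 = 2·31 + 15   → row C = row A − 2·row B = (15, 1, −2)   [check: 1·77 − 2·31 = 15]
  31 = 2·15 + 1   → row D = row B − 2·row C = (1, −2, 5)   [check: −2·77 + 5·31 = 1]
  15 = 15·1 + 0   → remainder 0, stop. gcd = 1 (last nonzero row D).
The gcd is 1, so 31 is invertible mod 77. The last nonzero row gives −2·77 + 5·31 = 1, so t = 5. So 31^(−1) ≡ 5 (mod 77). Verify: 31 · 5 = 155 ≡ 1 (mod 77). ✓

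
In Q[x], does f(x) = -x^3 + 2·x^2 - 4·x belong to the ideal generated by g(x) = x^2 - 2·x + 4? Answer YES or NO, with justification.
YES

In Q[x] the ideal (g) consists of all multiples of g, so f ∈ (g) iff g | f, i.e. iff the remainder of f on division by g is 0. Divide f by g (g is monic, so eliminate the leading term of the running remainder at each step):
  leading term -x^3: subtract (-x)·g(x) = -x^3 + 2·x^2 - 4·x, leaving 0
The remainder is 0, so f(x) = g(x) · h(x) with h(x) = -x. Hence g | f, i.e. f ∈ (g).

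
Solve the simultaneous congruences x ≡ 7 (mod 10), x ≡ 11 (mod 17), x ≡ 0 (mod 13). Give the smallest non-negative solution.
The moduli 10, 17, 13 are pairwise coprime, so by the CRT there is a unique solution mod 10·17·13 = 2210.
Solve by successive substitution. Start with x ≡ 7 (mod 10).
  Combine with x ≡ 11 (mod 17): write x = 7 + 10·t and require 7 + 10·t ≡ 11 (mod 17), i.e. 10·t ≡ 11 − 7 ≡ 4 (mod 17). Since 10^(−1) ≡ 12 (mod 17), t ≡ 12·4 ≡ 14 (mod 17). So x ≡ 7 + 10·14 = 147 (mod 170).
  Combine with x ≡ 0 (mod 13): write x = 147 + 170·t and require 147 + 170·t ≡ 0 (mod 13), i.e. 170·t ≡ 0 − 147 ≡ 9 (mod 13). Since 170^(−1) ≡ 1 (mod 13) (170 ≡ 1 (mod 13)), t ≡ 1·9 ≡ 9 (mod 13). So x ≡ 147 + 170·9 = 1677 (mod 2210).
Unique solution in [0, 2210): x = 1677.

Final answer: x ≡ 1677 (mod 2210); the representative in [0, 2210) is 1677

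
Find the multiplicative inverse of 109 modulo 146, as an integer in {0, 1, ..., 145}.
109^(−1) ≡ 71 (mod 146)

Apply the extended Euclidean algorithm to (146, 109), tracking rows (r, s, t) with s·146 + t·109 = r. Each division r_prev = q·r_cur + r_new produces the new row as (previous row) − q·(current row):
  row A: (146, 1, 0)   [1·146 + 0·109 = 146]
  row B: (109, 0, 1)   [0·146 + 1·109 = 109]
  146 = 1·109 + 37   → row C = row A − 1·row B = (37, 1, −1)   [check: 1·146 − 1·109 = 37]
  109 = 2·37 + 35   → row D = row B − 2·row C = (35, −2, 3)   [check: −2·146 + 3·109 = 35]
  37 = 1·35 + 2   → row E = row C − 1·row D = (2, 3, −4)   [check: 3·146 − 4·109 = 2]
  35 = 17·2 + 1   → row F = row D − 17·row E = (1, −53, 71)   [check: −53·146 + 71·109 = 1]
  2 = 2·1 + 0   → remainder 0, stop. gcd = 1 (last nonzero row F).
The gcd is 1, so 109 is invertible mod 146. The last nonzero row gives −53·146 + 71·109 = 1, so t = 71. So 109^(−1) ≡ 71 (mod 146). Verify: 109 · 71 = 7739 ≡ 1 (mod 146). ✓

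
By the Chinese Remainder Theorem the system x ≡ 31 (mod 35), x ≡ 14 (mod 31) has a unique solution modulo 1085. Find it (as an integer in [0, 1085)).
x ≡ 696 (mod 1085); the representative in [0, 1085) is 696

The moduli 35, 31 are pairwise coprime, so by the CRT there is a unique solution mod 35·31 = 1085.
Solve by successive substitution. Start with x ≡ 31 (mod 35).
  Combine with x ≡ 14 (mod 31): write x = 31 + 35·t and require 31 + 35·t ≡ 14 (mod 31), i.e. 35·t ≡ 14 − 31 ≡ 14 (mod 31). Since 35^(−1) ≡ 8 (mod 31) (35 ≡ 4 (mod 31)), t ≡ 8·14 ≡ 19 (mod 31). So x ≡ 31 + 35·19 = 696 (mod 1085).
Unique solution in [0, 1085): x = 696.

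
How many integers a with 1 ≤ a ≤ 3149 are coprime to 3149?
The number of a ∈ {1, ..., 3149} with gcd(a, 3149) = 1 is by definition Euler's totient φ(3149). φ is multiplicative, with φ(p^e) = p^e − p^(e−1). Factorise 3149 = 47 · 67. Then
  φ(3149) = (47 − 1) · (67 − 1) = 46 · 66 = 3036.
So there are 3036 such integers.

Final answer: 3036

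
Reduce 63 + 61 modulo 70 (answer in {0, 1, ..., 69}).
Both summands are already reduced mod 70. 63 + 61 = 124; 124 = 1·70 + 54, so (63 + 61) mod 70 = 54.

Final answer: 54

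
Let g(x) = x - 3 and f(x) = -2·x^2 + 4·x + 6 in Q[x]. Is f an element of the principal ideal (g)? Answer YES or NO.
YES

In Q[x] the ideal (g) consists of all multiples of g, so f ∈ (g) iff g | f, i.e. iff the remainder of f on division by g is 0. Divide f by g (g is monic, so eliminate the leading term of the running remainder at each step):
  leading term -2·x^2: subtract (-2·x)·g(x) = -2·x^2 + 6·x, leaving 6 - 2·x
  leading term -2·x: subtract (-2)·g(x) = 6 - 2·x, leaving 0
The remainder is 0, so f(x) = g(x) · h(x) with h(x) = -2·x - 2. Hence g | f, i.e. f ∈ (g).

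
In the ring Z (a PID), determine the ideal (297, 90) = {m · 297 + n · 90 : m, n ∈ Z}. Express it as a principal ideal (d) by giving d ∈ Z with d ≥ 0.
(297, 90) = (9); d = 9

In the PID Z, (a, b) is generated by gcd(a, b). Compute gcd(297, 90) with the extended Euclidean algorithm, tracking rows (r, s, t) with s·297 + t·90 = r:
  row A: (297, 1, 0)   [1·297 + 0·90 = 297]
  row B: (90, 0, 1)   [0·297 + 1·90 = 90]
  297 = 3·90 + 27   → row C = row A − 3·row B = (27, 1, −3)   [check: 1·297 − 3·90 = 27]
  90 = 3·27 + 9   → row D = row B − 3·row C = (9, −3, 10)   [check: −3·297 + 10·90 = 9]
  27 = 3·9 + 0   → remainder 0, stop. gcd = 9 (last nonzero row D).
So gcd(297, 90) = 9, with Bézout identity −3·297 + 10·90 = 9. Containment (⊇): the Bézout identity exhibits 9 as an element of (297, 90), giving (9) ⊆ (297, 90). Containment (⊆): since 9 | 297 and 9 | 90 (297 = 9·33, 90 = 9·10), every Z-linear combination of 297 and 90 is divisible by 9, so (297, 90) ⊆ (9). Therefore (297, 90) = (9), d = 9.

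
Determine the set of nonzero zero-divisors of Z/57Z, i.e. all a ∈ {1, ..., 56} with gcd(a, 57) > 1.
An element a ∈ Z/57Z (with a ≠ 0) is a zero-divisor iff gcd(a, 57) > 1 (because a is a unit precisely when gcd(a, n) = 1, and in Z/nZ every nonzero, non-unit element is a zero-divisor). Scan a = 1, ..., 56 and keep those with gcd(a, 57) > 1:
  gcd(3, 57) = 3, gcd(6, 57) = 3, gcd(9, 57) = 3, gcd(12, 57) = 3, gcd(15, 57) = 3, gcd(18, 57) = 3, gcd(19, 57) = 19, gcd(21, 57) = 3, gcd(24, 57) = 3, gcd(27, 57) = 3, gcd(30, 57) = 3, gcd(33, 57) = 3, gcd(36, 57) = 3, gcd(38, 57) = 19, gcd(39, 57) = 3, gcd(42, 57) = 3, gcd(45, 57) = 3, gcd(48, 57) = 3, gcd(51, 57) = 3, gcd(54, 57) = 3.
All other a ∈ {1, ..., 56} have gcd(a, 57) = 1 and are units. So the nonzero zero-divisors are exactly the 20 values of a appearing in this scan.

Final answer: nonzero zero-divisors of Z/57Z = {3, 6, 9, 12, 15, 18, 19, 21, 24, 27, 30, 33, 36, 38, 39, 42, 45, 48, 51, 54}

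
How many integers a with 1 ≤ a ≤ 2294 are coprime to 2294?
The number of a ∈ {1, ..., 2294} with gcd(a, 2294) = 1 is by definition Euler's totient φ(2294). φ is multiplicative, with φ(p^e) = p^e − p^(e−1). Factorise 2294 = 2 · 31 · 37. Then
  φ(2294) = (2 − 1) · (31 − 1) · (37 − 1) = 1 · 30 · 36 = 1080.
So there are 1080 such integers.

Final answer: 1080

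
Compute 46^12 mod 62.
Use repeated squaring. Binary(12) = 1100. Walk through the bits of the exponent 12 left-to-right: at each bit after the leading one, square the running value, then multiply by 46 if the bit is 1 (always reducing mod 62):
  bit 1 = 1 (leading): start with 46.
  bit 2 = 1: square 46^2 = 2116 ≡ 8; bit is 1, so multiply 8·46 = 368 ≡ 58 (mod 62).
  bit 3 = 0: square 58^2 = 3364 ≡ 16 (mod 62).
  bit 4 = 0: square 16^2 = 256 ≡ 8 (mod 62).
Final value: 46^12 ≡ 8 (mod 62).

Final answer: 8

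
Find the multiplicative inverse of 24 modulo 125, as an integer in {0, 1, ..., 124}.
24^(−1) ≡ 99 (mod 125)

Apply the extended Euclidean algorithm to (125, 24), tracking rows (r, s, t) with s·125 + t·24 = r. Each division r_prev = q·r_cur + r_new produces the new row as (previous row) − q·(current row):
  row A: (125, 1, 0)   [1·125 + 0·24 = 125]
  row B: (24, 0, 1)   [0·125 + 1·24 = 24]
  125 = 5·24 + 5   → row C = row A − 5·row B = (5, 1, −5)   [check: 1·125 − 5·24 = 5]
  24 = 4·5 + 4   → row D = row B − 4·row C = (4, −4, 21)   [check: −4·125 + 21·24 = 4]
  5 = 1·4 + 1   → row E = row C − 1·row D = (1, 5, −26)   [check: 5·125 − 26·24 = 1]
  4 = 4·1 + 0   → remainder 0, stop. gcd = 1 (last nonzero row E).
The gcd is 1, so 24 is invertible mod 125. The last nonzero row gives 5·125 − 26·24 = 1, so t = −26. So 24^(−1) ≡ −26 ≡ 99 (mod 125). Verify: 24 · 99 = 2376 ≡ 1 (mod 125). ✓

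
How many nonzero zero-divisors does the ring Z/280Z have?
Z/280Z has 183 nonzero zero-divisors

In Z/280Z each nonzero element is either a unit (gcd with 280 is 1) or a zero-divisor (gcd > 1). The number of units is φ(280): factorise 280 = 2^3 · 5 · 7, so φ(280) = (2^3 − 2^2) · (5 − 1) · (7 − 1) = 4 · 4 · 6 = 96. The nonzero elements number 280 − 1 = 279. Hence the nonzero zero-divisors number 279 − 96 = 183.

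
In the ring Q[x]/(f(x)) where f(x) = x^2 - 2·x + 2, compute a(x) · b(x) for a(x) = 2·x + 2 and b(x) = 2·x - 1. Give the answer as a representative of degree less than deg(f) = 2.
First multiply in Q[x] without reducing: a · b = 4·x^2 + 2·x - 2. Now divide by f(x) = x^2 - 2·x + 2, eliminating the leading term at each step:
  leading term 4·x^2: subtract (4)·f(x) = 4·x^2 - 8·x + 8, leaving 10·x - 10
The degree is now < 2, so this is the remainder. Hence a · b ≡ 10·x - 10 in Q[x]/(f).

Final answer: a · b ≡ 10·x - 10 (mod f(x))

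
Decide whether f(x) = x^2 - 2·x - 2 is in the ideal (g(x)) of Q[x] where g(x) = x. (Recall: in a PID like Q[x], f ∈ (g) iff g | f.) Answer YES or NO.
In Q[x] the ideal (g) consists of all multiples of g, so f ∈ (g) iff g | f, i.e. iff the remainder of f on division by g is 0. Divide f by g (g is monic, so eliminate the leading term of the running remainder at each step):
  leading term x^2: subtract (x)·g(x) = x^2, leaving -2·x - 2
  leading term -2·x: subtract (-2)·g(x) = -2·x, leaving -2
The remainder r(x) = -2 ≠ 0 (and deg r < deg g), so g ∤ f, i.e. f ∉ (g).

Final answer: NO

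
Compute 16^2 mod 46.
26

Use repeated squaring. Binary(2) = 10. Walk through the bits of the exponent 2 left-to-right: at each bit after the leading one, square the running value, then multiply by 16 if the bit is 1 (always reducing mod 46):
  bit 1 = 1 (leading): start with 16.
  bit 2 = 0: square 16^2 = 256 ≡ 26 (mod 46).
Final value: 16^2 ≡ 26 (mod 46).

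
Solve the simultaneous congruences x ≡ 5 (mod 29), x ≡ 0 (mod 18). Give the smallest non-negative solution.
x ≡ 324 (mod 522); the representative in [0, 522) is 324

The moduli 29, 18 are pairwise coprime, so by the CRT there is a unique solution mod 29·18 = 522.
Solve by successive substitution. Start with x ≡ 5 (mod 29).
  Combine with x ≡ 0 (mod 18): write x = 5 + 29·t and require 5 + 29·t ≡ 0 (mod 18), i.e. 29·t ≡ 0 − 5 ≡ 13 (mod 18). Since 29^(−1) ≡ 5 (mod 18) (29 ≡ 11 (mod 18)), t ≡ 5·13 ≡ 11 (mod 18). So x ≡ 5 + 29·11 = 324 (mod 522).
Unique solution in [0, 522): x = 324.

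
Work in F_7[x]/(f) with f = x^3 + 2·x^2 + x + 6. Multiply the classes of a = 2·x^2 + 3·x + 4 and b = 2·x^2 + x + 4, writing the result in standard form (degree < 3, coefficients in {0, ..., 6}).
a · b ≡ x^2 + 6·x + 2 (mod f(x))

Multiply as integer polynomials: a · b = 4·x^4 + 8·x^3 + 19·x^2 + 16·x + 16. Reducing coefficients mod 7: a · b ≡ 4·x^4 + x^3 + 5·x^2 + 2·x + 2. Now divide by f(x) = x^3 + 2·x^2 + x + 6 in F_7[x], eliminating the leading term at each step:
  leading term 4·x^4: subtract (4·x)·f(x) = 4·x^4 + x^3 + 4·x^2 + 3·x, leaving x^2 + 6·x + 2 (coefficients mod 7)
The degree is now < 3, so this is the remainder. Hence a · b ≡ x^2 + 6·x + 2 in F_7[x]/(f).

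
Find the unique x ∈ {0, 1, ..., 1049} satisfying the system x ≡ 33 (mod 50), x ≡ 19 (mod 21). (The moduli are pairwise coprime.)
The moduli 50, 21 are pairwise coprime, so by the CRT there is a unique solution mod 50·21 = 1050.
Solve by successive substitution. Start with x ≡ 33 (mod 50).
  Combine with x ≡ 19 (mod 21): write x = 33 + 50·t and require 33 + 50·t ≡ 19 (mod 21), i.e. 50·t ≡ 19 − 33 ≡ 7 (mod 21). Since 50^(−1) ≡ 8 (mod 21) (50 ≡ 8 (mod 21)), t ≡ 8·7 ≡ 14 (mod 21). So x ≡ 33 + 50·14 = 733 (mod 1050).
Unique solution in [0, 1050): x = 733.

Final answer: x ≡ 733 (mod 1050); the representative in [0, 1050) is 733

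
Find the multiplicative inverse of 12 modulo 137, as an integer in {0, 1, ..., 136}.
Apply the extended Euclidean algorithm to (137, 12), tracking rows (r, s, t) with s·137 + t·12 = r. Each division r_prev = q·r_cur + r_new produces the new row as (previous row) − q·(current row):
  row A: (137, 1, 0)   [1·137 + 0·12 = 137]
  row B: (12, 0, 1)   [0·137 + 1·12 = 12]
  137 = 11·12 + 5   → row C = row A − 11·row B = (5, 1, −11)   [check: 1·137 − 11·12 = 5]
  12 = 2·5 + 2   → row D = row B − 2·row C = (2, −2, 23)   [check: −2·137 + 23·12 = 2]
  5 = 2·2 + 1   → row E = row C − 2·row D = (1, 5, −57)   [check: 5·137 − 57·12 = 1]
  2 = 2·1 + 0   → remainder 0, stop. gcd = 1 (last nonzero row E).
The gcd is 1, so 12 is invertible mod 137. The last nonzero row gives 5·137 − 57·12 = 1, so t = −57. So 12^(−1) ≡ −57 ≡ 80 (mod 137). Verify: 12 · 80 = 960 ≡ 1 (mod 137). ✓

Final answer: 12^(−1) ≡ 80 (mod 137)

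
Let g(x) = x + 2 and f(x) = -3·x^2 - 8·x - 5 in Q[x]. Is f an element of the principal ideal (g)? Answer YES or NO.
NO

In Q[x] the ideal (g) consists of all multiples of g, so f ∈ (g) iff g | f, i.e. iff the remainder of f on division by g is 0. Divide f by g (g is monic, so eliminate the leading term of the running remainder at each step):
  leading term -3·x^2: subtract (-3·x)·g(x) = -3·x^2 - 6·x, leaving -2·x - 5
  leading term -2·x: subtract (-2)·g(x) = -2·x - 4, leaving -1
The remainder r(x) = -1 ≠ 0 (and deg r < deg g), so g ∤ f, i.e. f ∉ (g).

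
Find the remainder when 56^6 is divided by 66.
Use repeated squaring. Binary(6) = 110. Walk through the bits of the exponent 6 left-to-right: at each bit after the leading one, square the running value, then multiply by 56 if the bit is 1 (always reducing mod 66):
  bit 1 = 1 (leading): start with 56.
  bit 2 = 1: square 56^2 = 3136 ≡ 34; bit is 1, so multiply 34·56 = 1904 ≡ 56 (mod 66).
  bit 3 = 0: square 56^2 = 3136 ≡ 34 (mod 66).
Final value: 56^6 ≡ 34 (mod 66).

Final answer: 34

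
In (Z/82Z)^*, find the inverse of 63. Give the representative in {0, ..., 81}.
63^(−1) ≡ 69 (mod 82)

Apply the extended Euclidean algorithm to (82, 63), tracking rows (r, s, t) with s·82 + t·63 = r. Each division r_prev = q·r_cur + r_new produces the new row as (previous row) − q·(current row):
  row A: (82, 1, 0)   [1·82 + 0·63 = 82]
  row B: (63, 0, 1)   [0·82 + 1·63 = 63]
  82 = 1·63 + 19   → row C = row A − 1·row B = (19, 1, −1)   [check: 1·82 − 1·63 = 19]
  63 = 3·19 + 6   → row D = row B − 3·row C = (6, −3, 4)   [check: −3·82 + 4·63 = 6]
  19 = 3·6 + 1   → row E = row C − 3·row D = (1, 10, −13)   [check: 10·82 − 13·63 = 1]
  6 = 6·1 + 0   → remainder 0, stop. gcd = 1 (last nonzero row E).
The gcd is 1, so 63 is invertible mod 82. The last nonzero row gives 10·82 − 13·63 = 1, so t = −13. So 63^(−1) ≡ −13 ≡ 69 (mod 82). Verify: 63 · 69 = 4347 ≡ 1 (mod 82). ✓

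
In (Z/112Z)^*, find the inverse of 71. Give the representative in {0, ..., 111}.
Apply the extended Euclidean algorithm to (112, 71), tracking rows (r, s, t) with s·112 + t·71 = r. Each division r_prev = q·r_cur + r_new produces the new row as (previous row) − q·(current row):
  row A: (112, 1, 0)   [1·112 + 0·71 = 112]
  row B: (71, 0, 1)   [0·112 + 1·71 = 71]
  112 = 1·71 + 41   → row C = row A − 1·row B = (41, 1, −1)   [check: 1·112 − 1·71 = 41]
  71 = 1·41 + 30   → row D = row B − 1·row C = (30, −1, 2)   [check: −1·112 + 2·71 = 30]
  41 = 1·30 + 11   → row E = row C − 1·row D = (11, 2, −3)   [check: 2·112 − 3·71 = 11]
  30 = 2·11 + 8   → row F = row D − 2·row E = (8, −5, 8)   [check: −5·112 + 8·71 = 8]
  11 = 1·8 + 3   → row G = row E − 1·row F = (3, 7, −11)   [check: 7·112 − 11·71 = 3]
  8 = 2·3 + 2   → row H = row F − 2·row G = (2, −19, 30)   [check: −19·112 + 30·71 = 2]
  3 = 1·2 + 1   → row I = row G − 1·row H = (1, 26, −41)   [check: 26·112 − 41·71 = 1]
  2 = 2·1 + 0   → remainder 0, stop. gcd = 1 (last nonzero row I).
The gcd is 1, so 71 is invertible mod 112. The last nonzero row gives 26·112 − 41·71 = 1, so t = −41. So 71^(−1) ≡ −41 ≡ 71 (mod 112). Verify: 71 · 71 = 5041 ≡ 1 (mod 112). ✓

Final answer: 71^(−1) ≡ 71 (mod 112)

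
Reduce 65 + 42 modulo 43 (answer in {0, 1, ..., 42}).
Reduce the summands first: 65 ≡ 22 (mod 43), so 65 + 42 ≡ 22 + 42 (mod 43). 22 + 42 = 64; 64 = 1·43 + 21, so (65 + 42) mod 43 = 21.

Final answer: 21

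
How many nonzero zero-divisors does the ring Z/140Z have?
Z/140Z has 91 nonzero zero-divisors

In Z/140Z each nonzero element is either a unit (gcd with 140 is 1) or a zero-divisor (gcd > 1). The number of units is φ(140): factorise 140 = 2^2 · 5 · 7, so φ(140) = (2^2 − 2^1) · (5 − 1) · (7 − 1) = 2 · 4 · 6 = 48. The nonzero elements number 140 − 1 = 139. Hence the nonzero zero-divisors number 139 − 48 = 91.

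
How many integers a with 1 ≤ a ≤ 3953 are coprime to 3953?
The number of a ∈ {1, ..., 3953} with gcd(a, 3953) = 1 is by definition Euler's totient φ(3953). φ is multiplicative, with φ(p^e) = p^e − p^(e−1). Factorise 3953 = 59 · 67. Then
  φ(3953) = (59 − 1) · (67 − 1) = 58 · 66 = 3828.
So there are 3828 such integers.

Final answer: 3828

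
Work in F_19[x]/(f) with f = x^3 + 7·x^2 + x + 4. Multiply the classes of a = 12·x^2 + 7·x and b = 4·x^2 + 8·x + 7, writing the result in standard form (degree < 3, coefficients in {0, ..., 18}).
Multiply as integer polynomials: a · b = 48·x^4 + 124·x^3 + 140·x^2 + 49·x. Reducing coefficients mod 19: a · b ≡ 10·x^4 + 10·x^3 + 7·x^2 + 11·x. Now divide by f(x) = x^3 + 7·x^2 + x + 4 in F_19[x], eliminating the leading term at each step:
  leading term 10·x^4: subtract (10·x)·f(x) = 10·x^4 + 13·x^3 + 10·x^2 + 2·x, leaving 16·x^3 + 16·x^2 + 9·x (coefficients mod 19)
  leading term 16·x^3: subtract (16)·f(x) = 16·x^3 + 17·x^2 + 16·x + 7, leaving 18·x^2 + 12·x + 12 (coefficients mod 19)
The degree is now < 3, so this is the remainder. Hence a · b ≡ 18·x^2 + 12·x + 12 in F_19[x]/(f).

Final answer: a · b ≡ 18·x^2 + 12·x + 12 (mod f(x))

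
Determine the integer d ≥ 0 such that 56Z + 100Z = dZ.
In the PID Z, (a, b) is generated by gcd(a, b). Compute gcd(100, 56) with the extended Euclidean algorithm, tracking rows (r, s, t) with s·100 + t·56 = r:
  row A: (100, 1, 0)   [1·100 + 0·56 = 100]
  row B: (56, 0, 1)   [0·100 + 1·56 = 56]
  100 = 1·56 + 44   → row C = row A − 1·row B = (44, 1, −1)   [check: 1·100 − 1·56 = 44]
  56 = 1·44 + 12   → row D = row B − 1·row C = (12, −1, 2)   [check: −1·100 + 2·56 = 12]
  44 = 3·12 + 8   → row E = row C − 3·row D = (8, 4, −7)   [check: 4·100 − 7·56 = 8]
  12 = 1·8 + 4   → row F = row D − 1·row E = (4, −5, 9)   [check: −5·100 + 9·56 = 4]
  8 = 2·4 + 0   → remainder 0, stop. gcd = 4 (last nonzero row F).
So gcd(56, 100) = 4, with Bézout identity −5·100 + 9·56 = 4. Containment (⊇): the Bézout identity exhibits 4 as an element of (56, 100), giving (4) ⊆ (56, 100). Containment (⊆): since 4 | 56 and 4 | 100 (56 = 4·14, 100 = 4·25), every Z-linear combination of 56 and 100 is divisible by 4, so (56, 100) ⊆ (4). Therefore (56, 100) = (4), d = 4.

Final answer: (56, 100) = (4); d = 4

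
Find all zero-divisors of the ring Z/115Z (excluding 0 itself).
An element a ∈ Z/115Z (with a ≠ 0) is a zero-divisor iff gcd(a, 115) > 1 (because a is a unit precisely when gcd(a, n) = 1, and in Z/nZ every nonzero, non-unit element is a zero-divisor). Scan a = 1, ..., 114 and keep those with gcd(a, 115) > 1:
  gcd(5, 115) = 5, gcd(10, 115) = 5, gcd(15, 115) = 5, gcd(20, 115) = 5, gcd(23, 115) = 23, gcd(25, 115) = 5, gcd(30, 115) = 5, gcd(35, 115) = 5, gcd(40, 115) = 5, gcd(45, 115) = 5, gcd(46, 115) = 23, gcd(50, 115) = 5, gcd(55, 115) = 5, gcd(60, 115) = 5, gcd(65, 115) = 5, gcd(69, 115) = 23, gcd(70, 115) = 5, gcd(75, 115) = 5, gcd(80, 115) = 5, gcd(85, 115) = 5, gcd(90, 115) = 5, gcd(92, 115) = 23, gcd(95, 115) = 5, gcd(100, 115) = 5, gcd(105, 115) = 5, gcd(110, 115) = 5.
All other a ∈ {1, ..., 114} have gcd(a, 115) = 1 and are units. So the nonzero zero-divisors are exactly the 26 values of a appearing in this scan.

Final answer: nonzero zero-divisors of Z/115Z = {5, 10, 15, 20, 23, 25, 30, 35, 40, 45, 46, 50, 55, 60, 65, 69, 70, 75, 80, 85, 90, 92, 95, 100, 105, 110}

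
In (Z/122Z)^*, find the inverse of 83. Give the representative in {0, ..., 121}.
Apply the extended Euclidean algorithm to (122, 83), tracking rows (r, s, t) with s·122 + t·83 = r. Each division r_prev = q·r_cur + r_new produces the new row as (previous row) − q·(current row):
  row A: (122, 1, 0)   [1·122 + 0·83 = 122]
  row B: (83, 0, 1)   [0·122 + 1·83 = 83]
  122 = 1·83 + 39   → row C = row A − 1·row B = (39, 1, −1)   [check: 1·122 − 1·83 = 39]
  83 = 2·39 + 5   → row D = row B − 2·row C = (5, −2, 3)   [check: −2·122 + 3·83 = 5]
  39 = 7·5 + 4   → row E = row C − 7·row D = (4, 15, −22)   [check: 15·122 − 22·83 = 4]
  5 = 1·4 + 1   → row F = row D − 1·row E = (1, −17, 25)   [check: −17·122 + 25·83 = 1]
  4 = 4·1 + 0   → remainder 0, stop. gcd = 1 (last nonzero row F).
The gcd is 1, so 83 is invertible mod 122. The last nonzero row gives −17·122 + 25·83 = 1, so t = 25. So 83^(−1) ≡ 25 (mod 122). Verify: 83 · 25 = 2075 ≡ 1 (mod 122). ✓

Final answer: 83^(−1) ≡ 25 (mod 122)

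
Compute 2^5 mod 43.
32

Use repeated squaring. Binary(5) = 101. Walk through the bits of the exponent 5 left-to-right: at each bit after the leading one, square the running value, then multiply by 2 if the bit is 1 (always reducing mod 43):
  bit 1 = 1 (leading): start with 2.
  bit 2 = 0: square 2^2 = 4 (mod 43).
  bit 3 = 1: square 4^2 = 16; bit is 1, so multiply 16·2 = 32 (mod 43).
Final value: 2^5 ≡ 32 (mod 43).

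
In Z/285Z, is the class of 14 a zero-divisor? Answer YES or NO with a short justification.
gcd(14, 285) = 1, so 14 is a unit in Z/285Z (it has a multiplicative inverse). A unit cannot be a zero-divisor: if 14·b ≡ 0 then multiplying both sides by 14^(−1) gives b ≡ 0. So 14 is not a zero-divisor.

Final answer: NO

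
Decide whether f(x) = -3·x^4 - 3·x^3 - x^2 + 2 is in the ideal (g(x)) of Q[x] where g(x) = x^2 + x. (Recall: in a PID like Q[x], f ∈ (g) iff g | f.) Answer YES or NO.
In Q[x] the ideal (g) consists of all multiples of g, so f ∈ (g) iff g | f, i.e. iff the remainder of f on division by g is 0. Divide f by g (g is monic, so eliminate the leading term of the running remainder at each step):
  leading term -3·x^4: subtract (-3·x^2)·g(x) = -3·x^4 - 3·x^3, leaving 2 - x^2
  leading term -x^2: subtract (-1)·g(x) = -x^2 - x, leaving x + 2
The remainder r(x) = x + 2 ≠ 0 (and deg r < deg g), so g ∤ f, i.e. f ∉ (g).

Final answer: NO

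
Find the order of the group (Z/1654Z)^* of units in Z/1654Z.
|(Z/1654Z)^*| = 826

(Z/1654Z)^* consists of the classes a with gcd(a, 1654) = 1, so its order is φ(1654). φ is multiplicative, with φ(p^e) = p^e − p^(e−1). Factorise 1654 = 2 · 827. Then
  φ(1654) = (2 − 1) · (827 − 1) = 1 · 826 = 826.
Thus |(Z/1654Z)^*| = 826.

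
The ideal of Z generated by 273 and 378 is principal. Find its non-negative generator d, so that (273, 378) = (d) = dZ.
In the PID Z, (a, b) is generated by gcd(a, b). Compute gcd(378, 273) with the extended Euclidean algorithm, tracking rows (r, s, t) with s·378 + t·273 = r:
  row A: (378, 1, 0)   [1·378 + 0·273 = 378]
  row B: (273, 0, 1)   [0·378 + 1·273 = 273]
  378 = 1·273 + 105   → row C = row A − 1·row B = (105, 1, −1)   [check: 1·378 − 1·273 = 105]
  273 = 2·105 + 63   → row D = row B − 2·row C = (63, −2, 3)   [check: −2·378 + 3·273 = 63]
  105 = 1·63 + 42   → row E = row C − 1·row D = (42, 3, −4)   [check: 3·378 − 4·273 = 42]
  63 = 1·42 + 21   → row F = row D − 1·row E = (21, −5, 7)   [check: −5·378 + 7·273 = 21]
  42 = 2·21 + 0   → remainder 0, stop. gcd = 21 (last nonzero row F).
So gcd(273, 378) = 21, with Bézout identity −5·378 + 7·273 = 21. Containment (⊇): the Bézout identity exhibits 21 as an element of (273, 378), giving (21) ⊆ (273, 378). Containment (⊆): since 21 | 273 and 21 | 378 (273 = 21·13, 378 = 21·18), every Z-linear combination of 273 and 378 is divisible by 21, so (273, 378) ⊆ (21). Therefore (273, 378) = (21), d = 21.

Final answer: (273, 378) = (21); d = 21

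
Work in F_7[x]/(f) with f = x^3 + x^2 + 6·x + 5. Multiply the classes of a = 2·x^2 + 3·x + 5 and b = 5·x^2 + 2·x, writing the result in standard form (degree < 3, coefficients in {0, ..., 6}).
Multiply as integer polynomials: a · b = 10·x^4 + 19·x^3 + 31·x^2 + 10·x. Reducing coefficients mod 7: a · b ≡ 3·x^4 + 5·x^3 + 3·x^2 + 3·x. Now divide by f(x) = x^3 + x^2 + 6·x + 5 in F_7[x], eliminating the leading term at each step:
  leading term 3·x^4: subtract (3·x)·f(x) = 3·x^4 + 3·x^3 + 4·x^2 + x, leaving 2·x^3 + 6·x^2 + 2·x (coefficients mod 7)
  leading term 2·x^3: subtract (2)·f(x) = 2·x^3 + 2·x^2 + 5·x + 3, leaving 4·x^2 + 4·x + 4 (coefficients mod 7)
The degree is now < 3, so this is the remainder. Hence a · b ≡ 4·x^2 + 4·x + 4 in F_7[x]/(f).

Final answer: a · b ≡ 4·x^2 + 4·x + 4 (mod f(x))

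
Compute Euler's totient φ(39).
φ(39) = 24

φ is multiplicative, with φ(p^e) = p^e − p^(e−1). Factorise 39 = 3 · 13. Then
  φ(39) = (3 − 1) · (13 − 1) = 2 · 12 = 24.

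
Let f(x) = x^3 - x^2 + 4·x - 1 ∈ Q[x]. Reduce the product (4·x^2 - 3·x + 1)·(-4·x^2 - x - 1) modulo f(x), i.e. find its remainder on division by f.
First multiply in Q[x] without reducing: a · b = -16·x^4 + 8·x^3 - 5·x^2 + 2·x - 1. Now divide by f(x) = x^3 - x^2 + 4·x - 1, eliminating the leading term at each step:
  leading term -16·x^4: subtract (-16·x)·f(x) = -16·x^4 + 16·x^3 - 64·x^2 + 16·x, leaving -8·x^3 + 59·x^2 - 14·x - 1
  leading term -8·x^3: subtract (-8)·f(x) = -8·x^3 + 8·x^2 - 32·x + 8, leaving 51·x^2 + 18·x - 9
The degree is now < 3, so this is the remainder. Hence a · b ≡ 51·x^2 + 18·x - 9 in Q[x]/(f).

Final answer: a · b ≡ 51·x^2 + 18·x - 9 (mod f(x))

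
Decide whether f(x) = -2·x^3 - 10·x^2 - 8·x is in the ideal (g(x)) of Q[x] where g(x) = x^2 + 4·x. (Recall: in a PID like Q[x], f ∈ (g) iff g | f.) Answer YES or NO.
In Q[x] the ideal (g) consists of all multiples of g, so f ∈ (g) iff g | f, i.e. iff the remainder of f on division by g is 0. Divide f by g (g is monic, so eliminate the leading term of the running remainder at each step):
  leading term -2·x^3: subtract (-2·x)·g(x) = -2·x^3 - 8·x^2, leaving -2·x^2 - 8·x
  leading term -2·x^2: subtract (-2)·g(x) = -2·x^2 - 8·x, leaving 0
The remainder is 0, so f(x) = g(x) · h(x) with h(x) = -2·x - 2. Hence g | f, i.e. f ∈ (g).

Final answer: YES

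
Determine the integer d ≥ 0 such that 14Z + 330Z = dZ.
(14, 330) = (2); d = 2

In the PID Z, (a, b) is generated by gcd(a, b). Compute gcd(330, 14) with the extended Euclidean algorithm, tracking rows (r, s, t) with s·330 + t·14 = r:
  row A: (330, 1, 0)   [1·330 + 0·14 = 330]
  row B: (14, 0, 1)   [0·330 + 1·14 = 14]
  330 = 23·14 + 8   → row C = row A − 23·row B = (8, 1, −23)   [check: 1·330 − 23·14 = 8]
  14 = 1·8 + 6   → row D = row B − 1·row C = (6, −1, 24)   [check: −1·330 + 24·14 = 6]
  8 = 1·6 + 2   → row E = row C − 1·row D = (2, 2, −47)   [check: 2·330 − 47·14 = 2]
  6 = 3·2 + 0   → remainder 0, stop. gcd = 2 (last nonzero row E).
So gcd(14, 330) = 2, with Bézout identity 2·330 − 47·14 = 2. Containment (⊇): the Bézout identity exhibits 2 as an element of (14, 330), giving (2) ⊆ (14, 330). Containment (⊆): since 2 | 14 and 2 | 330 (14 = 2·7, 330 = 2·165), every Z-linear combination of 14 and 330 is divisible by 2, so (14, 330) ⊆ (2). Therefore (14, 330) = (2), d = 2.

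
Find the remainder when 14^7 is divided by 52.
40

Use repeated squaring. Binary(7) = 111. Walk through the bits of the exponent 7 left-to-right: at each bit after the leading one, square the running value, then multiply by 14 if the bit is 1 (always reducing mod 52):
  bit 1 = 1 (leading): start with 14.
  bit 2 = 1: square 14^2 = 196 ≡ 40; bit is 1, so multiply 40·14 = 560 ≡ 40 (mod 52).
  bit 3 = 1: square 40^2 = 1600 ≡ 40; bit is 1, so multiply 40·14 = 560 ≡ 40 (mod 52).
Final value: 14^7 ≡ 40 (mod 52).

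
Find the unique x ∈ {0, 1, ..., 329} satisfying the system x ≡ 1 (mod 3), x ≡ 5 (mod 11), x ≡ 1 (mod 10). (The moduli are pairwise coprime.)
The moduli 3, 11, 10 are pairwise coprime, so by the CRT there is a unique solution mod 3·11·10 = 330.
Solve by successive substitution. Start with x ≡ 1 (mod 3).
  Combine with x ≡ 5 (mod 11): write x = 1 + 3·t and require 1 + 3·t ≡ 5 (mod 11), i.e. 3·t ≡ 5 − 1 ≡ 4 (mod 11). Since 3^(−1) ≡ 4 (mod 11), t ≡ 4·4 ≡ 5 (mod 11). So x ≡ 1 + 3·5 = 16 (mod 33).
  Combine with x ≡ 1 (mod 10): write x = 16 + 33·t and require 16 + 33·t ≡ 1 (mod 10), i.e. 33·t ≡ 1 − 16 ≡ 5 (mod 10). Since 33^(−1) ≡ 7 (mod 10) (33 ≡ 3 (mod 10)), t ≡ 7·5 ≡ 5 (mod 10). So x ≡ 16 + 33·5 = 181 (mod 330).
Unique solution in [0, 330): x = 181.

Final answer: x ≡ 181 (mod 330); the representative in [0, 330) is 181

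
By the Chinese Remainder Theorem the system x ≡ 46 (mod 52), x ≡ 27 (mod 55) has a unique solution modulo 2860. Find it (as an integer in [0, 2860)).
The moduli 52, 55 are pairwise coprime, so by the CRT there is a unique solution mod 52·55 = 2860.
Solve by successive substitution. Start with x ≡ 46 (mod 52).
  Combine with x ≡ 27 (mod 55): write x = 46 + 52·t and require 46 + 52·t ≡ 27 (mod 55), i.e. 52·t ≡ 27 − 46 ≡ 36 (mod 55). Since 52^(−1) ≡ 18 (mod 55), t ≡ 18·36 ≡ 43 (mod 55). So x ≡ 46 + 52·43 = 2282 (mod 2860).
Unique solution in [0, 2860): x = 2282.

Final answer: x ≡ 2282 (mod 2860); the representative in [0, 2860) is 2282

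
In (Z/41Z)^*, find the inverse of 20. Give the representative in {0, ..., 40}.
Apply the extended Euclidean algorithm to (41, 20), tracking rows (r, s, t) with s·41 + t·20 = r. Each division r_prev = q·r_cur + r_new produces the new row as (previous row) − q·(current row):
  row A: (41, 1, 0)   [1·41 + 0·20 = 41]
  row B: (20, 0, 1)   [0·41 + 1·20 = 20]
  41 = 2·20 + 1   → row C = row A − 2·row B = (1, 1, −2)   [check: 1·41 − 2·20 = 1]
  20 = 20·1 + 0   → remainder 0, stop. gcd = 1 (last nonzero row C).
The gcd is 1, so 20 is invertible mod 41. The last nonzero row gives 1·41 − 2·20 = 1, so t = −2. So 20^(−1) ≡ −2 ≡ 39 (mod 41). Verify: 20 · 39 = 780 ≡ 1 (mod 41). ✓

Final answer: 20^(−1) ≡ 39 (mod 41)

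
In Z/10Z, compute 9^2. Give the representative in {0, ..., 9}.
1

Use repeated squaring. Binary(2) = 10. Walk through the bits of the exponent 2 left-to-right: at each bit after the leading one, square the running value, then multiply by 9 if the bit is 1 (always reducing mod 10):
  bit 1 = 1 (leading): start with 9.
  bit 2 = 0: square 9^2 = 81 ≡ 1 (mod 10).
Final value: 9^2 ≡ 1 (mod 10).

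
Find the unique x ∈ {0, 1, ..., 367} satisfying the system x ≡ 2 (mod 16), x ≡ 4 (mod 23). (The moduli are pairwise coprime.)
The moduli 16, 23 are pairwise coprime, so by the CRT there is a unique solution mod 16·23 = 368.
Solve by successive substitution. Start with x ≡ 2 (mod 16).
  Combine with x ≡ 4 (mod 23): write x = 2 + 16·t and require 2 + 16·t ≡ 4 (mod 23), i.e. 16·t ≡ 4 − 2 ≡ 2 (mod 23). Since 16^(−1) ≡ 13 (mod 23), t ≡ 13·2 ≡ 3 (mod 23). So x ≡ 2 + 16·3 = 50 (mod 368).
Unique solution in [0, 368): x = 50.

Final answer: x ≡ 50 (mod 368); the representative in [0, 368) is 50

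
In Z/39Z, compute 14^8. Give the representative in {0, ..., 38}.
1

Use repeated squaring. Binary(8) = 1000. Walk through the bits of the exponent 8 left-to-right: at each bit after the leading one, square the running value, then multiply by 14 if the bit is 1 (always reducing mod 39):
  bit 1 = 1 (leading): start with 14.
  bit 2 = 0: square 14^2 = 196 ≡ 1 (mod 39).
  bit 3 = 0: square 1^2 = 1 (mod 39).
  bit 4 = 0: square 1^2 = 1 (mod 39).
Final value: 14^8 ≡ 1 (mod 39).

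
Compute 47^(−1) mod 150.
Apply the extended Euclidean algorithm to (150, 47), tracking rows (r, s, t) with s·150 + t·47 = r. Each division r_prev = q·r_cur + r_new produces the new row as (previous row) − q·(current row):
  row A: (150, 1, 0)   [1·150 + 0·47 = 150]
  row B: (47, 0, 1)   [0·150 + 1·47 = 47]
  150 = 3·47 + 9   → row C = row A − 3·row B = (9, 1, −3)   [check: 1·150 − 3·47 = 9]
  47 = 5·9 + 2   → row D = row B − 5·row C = (2, −5, 16)   [check: −5·150 + 16·47 = 2]
  9 = 4·2 + 1   → row E = row C − 4·row D = (1, 21, −67)   [check: 21·150 − 67·47 = 1]
  2 = 2·1 + 0   → remainder 0, stop. gcd = 1 (last nonzero row E).
The gcd is 1, so 47 is invertible mod 150. The last nonzero row gives 21·150 − 67·47 = 1, so t = −67. So 47^(−1) ≡ −67 ≡ 83 (mod 150). Verify: 47 · 83 = 3901 ≡ 1 (mod 150). ✓

Final answer: 47^(−1) ≡ 83 (mod 150)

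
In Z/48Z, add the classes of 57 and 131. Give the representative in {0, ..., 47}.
44

Reduce the summands first: 57 ≡ 9, 131 ≡ 35 (mod 48), so 57 + 131 ≡ 9 + 35 (mod 48). 9 + 35 = 44; 44 = 0·48 + 44, so (57 + 131) mod 48 = 44.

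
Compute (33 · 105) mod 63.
0

Reduce the factors first: 105 ≡ 42 (mod 63), so 33 · 105 ≡ 33 · 42 (mod 63). 33 · 42 = 1386. Dividing by 63: 1386 = 22·63 + 0. So (33 · 105) mod 63 = 0.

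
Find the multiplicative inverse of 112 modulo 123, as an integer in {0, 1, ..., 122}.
112^(−1) ≡ 67 (mod 123)

Apply the extended Euclidean algorithm to (123, 112), tracking rows (r, s, t) with s·123 + t·112 = r. Each division r_prev = q·r_cur + r_new produces the new row as (previous row) − q·(current row):
  row A: (123, 1, 0)   [1·123 + 0·112 = 123]
  row B: (112, 0, 1)   [0·123 + 1·112 = 112]
  123 = 1·112 + 11   → row C = row A − 1·row B = (11, 1, −1)   [check: 1·123 − 1·112 = 11]
  112 = 10·11 + 2   → row D = row B − 10·row C = (2, −10, 11)   [check: −10·123 + 11·112 = 2]
  11 = 5·2 + 1   → row E = row C − 5·row D = (1, 51, −56)   [check: 51·123 − 56·112 = 1]
  2 = 2·1 + 0   → remainder 0, stop. gcd = 1 (last nonzero row E).
The gcd is 1, so 112 is invertible mod 123. The last nonzero row gives 51·123 − 56·112 = 1, so t = −56. So 112^(−1) ≡ −56 ≡ 67 (mod 123). Verify: 112 · 67 = 7504 ≡ 1 (mod 123). ✓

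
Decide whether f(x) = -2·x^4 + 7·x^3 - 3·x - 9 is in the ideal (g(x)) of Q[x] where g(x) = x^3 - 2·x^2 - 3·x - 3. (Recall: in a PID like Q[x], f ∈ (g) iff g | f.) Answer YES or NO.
In Q[x] the ideal (g) consists of all multiples of g, so f ∈ (g) iff g | f, i.e. iff the remainder of f on division by g is 0. Divide f by g (g is monic, so eliminate the leading term of the running remainder at each step):
  leading term -2·x^4: subtract (-2·x)·g(x) = -2·x^4 + 4·x^3 + 6·x^2 + 6·x, leaving 3·x^3 - 6·x^2 - 9·x - 9
  leading term 3·x^3: subtract (3)·g(x) = 3·x^3 - 6·x^2 - 9·x - 9, leaving 0
The remainder is 0, so f(x) = g(x) · h(x) with h(x) = 3 - 2·x. Hence g | f, i.e. f ∈ (g).

Final answer: YES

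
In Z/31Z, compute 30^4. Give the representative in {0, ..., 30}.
1

Use repeated squaring. Binary(4) = 100. Walk through the bits of the exponent 4 left-to-right: at each bit after the leading one, square the running value, then multiply by 30 if the bit is 1 (always reducing mod 31):
  bit 1 = 1 (leading): start with 30.
  bit 2 = 0: square 30^2 = 900 ≡ 1 (mod 31).
  bit 3 = 0: square 1^2 = 1 (mod 31).
Final value: 30^4 ≡ 1 (mod 31).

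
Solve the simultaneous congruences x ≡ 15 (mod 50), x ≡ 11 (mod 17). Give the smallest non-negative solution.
The moduli 50, 17 are pairwise coprime, so by the CRT there is a unique solution mod 50·17 = 850.
Solve by successive substitution. Start with x ≡ 15 (mod 50).
  Combine with x ≡ 11 (mod 17): write x = 15 + 50·t and require 15 + 50·t ≡ 11 (mod 17), i.e. 50·t ≡ 11 − 15 ≡ 13 (mod 17). Since 50^(−1) ≡ 16 (mod 17) (50 ≡ 16 (mod 17)), t ≡ 16·13 ≡ 4 (mod 17). So x ≡ 15 + 50·4 = 215 (mod 850).
Unique solution in [0, 850): x = 215.

Final answer: x ≡ 215 (mod 850); the representative in [0, 850) is 215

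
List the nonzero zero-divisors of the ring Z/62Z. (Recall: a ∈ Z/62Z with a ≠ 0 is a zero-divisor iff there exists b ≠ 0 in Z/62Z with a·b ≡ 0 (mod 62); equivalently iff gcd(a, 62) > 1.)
nonzero zero-divisors of Z/62Z = {2, 4, 6, 8, 10, 12, 14, 16, 18, 20, 22, 24, 26, 28, 30, 31, 32, 34, 36, 38, 40, 42, 44, 46, 48, 50, 52, 54, 56, 58, 60}

An element a ∈ Z/62Z (with a ≠ 0) is a zero-divisor iff gcd(a, 62) > 1 (because a is a unit precisely when gcd(a, n) = 1, and in Z/nZ every nonzero, non-unit element is a zero-divisor). Scan a = 1, ..., 61 and keep those with gcd(a, 62) > 1:
  gcd(2, 62) = 2, gcd(4, 62) = 2, gcd(6, 62) = 2, gcd(8, 62) = 2, gcd(10, 62) = 2, gcd(12, 62) = 2, gcd(14, 62) = 2, gcd(16, 62) = 2, gcd(18, 62) = 2, gcd(20, 62) = 2, gcd(22, 62) = 2, gcd(24, 62) = 2, gcd(26, 62) = 2, gcd(28, 62) = 2, gcd(30, 62) = 2, gcd(31, 62) = 31, gcd(32, 62) = 2, gcd(34, 62) = 2, gcd(36, 62) = 2, gcd(38, 62) = 2, gcd(40, 62) = 2, gcd(42, 62) = 2, gcd(44, 62) = 2, gcd(46, 62) = 2, gcd(48, 62) = 2, gcd(50, 62) = 2, gcd(52, 62) = 2, gcd(54, 62) = 2, gcd(56, 62) = 2, gcd(58, 62) = 2, gcd(60, 62) = 2.
All other a ∈ {1, ..., 61} have gcd(a, 62) = 1 and are units. So the nonzero zero-divisors are exactly the 31 values of a appearing in this scan.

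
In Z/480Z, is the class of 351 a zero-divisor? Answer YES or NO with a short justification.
YES

gcd(351, 480) = 3 > 1, so 351 is not a unit in Z/480Z. In Z/nZ every nonzero non-unit is a zero-divisor: explicitly, take b = 480/gcd = 160 ≠ 0 (mod 480); then 351·160 = 56160 = 117·480, i.e. 351·160 ≡ 0 (mod 480). So 351 is a zero-divisor.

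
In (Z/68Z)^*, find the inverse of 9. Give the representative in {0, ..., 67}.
Apply the extended Euclidean algorithm to (68, 9), tracking rows (r, s, t) with s·68 + t·9 = r. Each division r_prev = q·r_cur + r_new produces the new row as (previous row) − q·(current row):
  row A: (68, 1, 0)   [1·68 + 0·9 = 68]
  row B: (9, 0, 1)   [0·68 + 1·9 = 9]
  68 = 7·9 + 5   → row C = row A − 7·row B = (5, 1, −7)   [check: 1·68 − 7·9 = 5]
  9 = 1·5 + 4   → row D = row B − 1·row C = (4, −1, 8)   [check: −1·68 + 8·9 = 4]
  5 = 1·4 + 1   → row E = row C − 1·row D = (1, 2, −15)   [check: 2·68 − 15·9 = 1]
  4 = 4·1 + 0   → remainder 0, stop. gcd = 1 (last nonzero row E).
The gcd is 1, so 9 is invertible mod 68. The last nonzero row gives 2·68 − 15·9 = 1, so t = −15. So 9^(−1) ≡ −15 ≡ 53 (mod 68). Verify: 9 · 53 = 477 ≡ 1 (mod 68). ✓

Final answer: 9^(−1) ≡ 53 (mod 68)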